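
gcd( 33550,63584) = 2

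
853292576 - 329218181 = 524074395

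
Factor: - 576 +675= 99 = 3^2* 11^1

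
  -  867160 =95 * ( - 9128 ) 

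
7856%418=332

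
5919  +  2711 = 8630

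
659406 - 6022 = 653384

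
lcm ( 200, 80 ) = 400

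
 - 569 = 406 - 975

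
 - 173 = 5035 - 5208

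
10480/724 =14 + 86/181 = 14.48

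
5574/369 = 1858/123 = 15.11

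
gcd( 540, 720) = 180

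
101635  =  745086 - 643451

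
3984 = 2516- - 1468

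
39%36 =3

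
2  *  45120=90240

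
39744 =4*9936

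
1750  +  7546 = 9296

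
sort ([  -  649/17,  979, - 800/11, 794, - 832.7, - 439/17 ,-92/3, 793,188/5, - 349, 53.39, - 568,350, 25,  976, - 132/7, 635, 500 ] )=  [ - 832.7, - 568, -349, - 800/11,-649/17 ,-92/3, - 439/17, - 132/7,  25, 188/5 , 53.39, 350, 500, 635,793,794, 976, 979]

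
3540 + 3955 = 7495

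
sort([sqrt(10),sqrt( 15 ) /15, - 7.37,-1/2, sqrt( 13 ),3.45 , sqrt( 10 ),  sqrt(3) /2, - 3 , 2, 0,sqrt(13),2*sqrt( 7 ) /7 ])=[ - 7.37, -3,  -  1/2, 0,sqrt( 15) /15,2 *sqrt( 7) /7,sqrt( 3 ) /2,2,sqrt(10),sqrt( 10) , 3.45,sqrt(13),  sqrt(13) ]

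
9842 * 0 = 0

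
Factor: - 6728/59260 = -2^1*5^(-1 ) *29^2 *2963^( - 1) = -  1682/14815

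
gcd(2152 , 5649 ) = 269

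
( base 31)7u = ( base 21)BG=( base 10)247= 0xF7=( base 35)72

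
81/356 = 81/356 = 0.23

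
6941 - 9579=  - 2638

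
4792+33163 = 37955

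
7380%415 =325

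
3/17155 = 3/17155 = 0.00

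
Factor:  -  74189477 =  - 37^1*2005121^1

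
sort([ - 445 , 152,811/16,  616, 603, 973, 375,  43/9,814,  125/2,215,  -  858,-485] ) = [ - 858, - 485,  -  445,  43/9,811/16,125/2, 152,215,375, 603,  616,  814,973] 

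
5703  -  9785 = -4082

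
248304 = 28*8868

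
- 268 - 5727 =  - 5995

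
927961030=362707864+565253166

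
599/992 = 599/992=0.60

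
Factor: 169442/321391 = 2^1*13^1*19^1*937^(-1 ) = 494/937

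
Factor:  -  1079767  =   - 13^1*83059^1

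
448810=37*12130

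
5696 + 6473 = 12169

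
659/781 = 659/781 =0.84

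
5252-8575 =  - 3323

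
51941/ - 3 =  -17314 + 1/3  =  -  17313.67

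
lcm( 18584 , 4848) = 111504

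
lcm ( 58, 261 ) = 522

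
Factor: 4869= 3^2*541^1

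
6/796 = 3/398 = 0.01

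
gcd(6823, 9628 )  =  1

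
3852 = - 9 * ( - 428 ) 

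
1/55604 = 1/55604 = 0.00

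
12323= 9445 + 2878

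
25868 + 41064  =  66932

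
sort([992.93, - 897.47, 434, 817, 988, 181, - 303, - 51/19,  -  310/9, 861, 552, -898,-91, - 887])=[ - 898,-897.47, - 887, - 303, - 91,-310/9, - 51/19, 181 , 434, 552 , 817,861,  988,992.93] 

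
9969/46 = 216 + 33/46 =216.72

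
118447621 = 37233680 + 81213941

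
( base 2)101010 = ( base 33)19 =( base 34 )18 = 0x2a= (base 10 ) 42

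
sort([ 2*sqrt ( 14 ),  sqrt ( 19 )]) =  [ sqrt( 19),2*sqrt( 14 )] 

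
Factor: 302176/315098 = 2^4 * 19^1*317^( -1 )= 304/317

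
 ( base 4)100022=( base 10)1034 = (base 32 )10a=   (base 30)14E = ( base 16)40a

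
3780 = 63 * 60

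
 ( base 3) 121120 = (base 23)JA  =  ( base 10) 447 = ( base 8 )677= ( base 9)546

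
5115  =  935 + 4180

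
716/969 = 716/969 = 0.74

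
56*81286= 4552016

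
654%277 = 100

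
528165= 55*9603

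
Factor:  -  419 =  -  419^1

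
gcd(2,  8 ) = 2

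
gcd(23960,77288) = 8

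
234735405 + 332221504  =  566956909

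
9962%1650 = 62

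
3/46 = 3/46 = 0.07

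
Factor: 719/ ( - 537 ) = - 3^(-1) * 179^( - 1 ) * 719^1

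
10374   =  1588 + 8786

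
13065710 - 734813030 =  - 721747320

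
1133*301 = 341033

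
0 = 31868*0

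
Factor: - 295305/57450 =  - 19687/3830 =- 2^( - 1)*5^( - 1)*383^(-1)*19687^1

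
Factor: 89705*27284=2447511220 = 2^2*5^1*7^1*11^1*19^1*233^1*359^1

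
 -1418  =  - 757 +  - 661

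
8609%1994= 633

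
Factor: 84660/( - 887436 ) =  - 3^(-4)*5^1*11^( - 1)*17^1 = -  85/891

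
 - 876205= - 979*895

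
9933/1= 9933 = 9933.00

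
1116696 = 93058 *12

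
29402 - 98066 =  - 68664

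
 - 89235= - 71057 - 18178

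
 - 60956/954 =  -64 + 50/477 = - 63.90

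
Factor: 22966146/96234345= 850598/3564235 = 2^1*5^( - 1 )*7^1*60757^1 * 712847^ ( - 1 ) 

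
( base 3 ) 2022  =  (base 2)111110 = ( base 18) 38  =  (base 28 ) 26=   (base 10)62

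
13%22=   13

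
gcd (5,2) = 1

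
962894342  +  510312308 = 1473206650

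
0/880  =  0   =  0.00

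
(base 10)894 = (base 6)4050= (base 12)626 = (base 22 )1IE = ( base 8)1576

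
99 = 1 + 98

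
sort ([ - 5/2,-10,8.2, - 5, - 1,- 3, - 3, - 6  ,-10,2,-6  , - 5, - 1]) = [ - 10, - 10,  -  6, - 6, - 5, - 5, - 3,  -  3, - 5/2,-1, - 1, 2,8.2 ] 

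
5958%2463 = 1032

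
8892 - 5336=3556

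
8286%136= 126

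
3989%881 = 465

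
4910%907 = 375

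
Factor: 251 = 251^1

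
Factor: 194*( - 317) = -61498 = - 2^1 * 97^1*317^1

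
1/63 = 1/63= 0.02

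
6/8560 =3/4280 = 0.00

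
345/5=69= 69.00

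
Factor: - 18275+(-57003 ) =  - 2^1* 7^1* 19^1* 283^1 = - 75278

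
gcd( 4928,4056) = 8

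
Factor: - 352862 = -2^1 * 176431^1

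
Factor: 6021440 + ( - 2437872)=2^4 *97^1* 2309^1 = 3583568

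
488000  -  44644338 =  - 44156338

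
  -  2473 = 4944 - 7417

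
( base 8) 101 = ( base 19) 38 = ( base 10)65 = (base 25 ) 2f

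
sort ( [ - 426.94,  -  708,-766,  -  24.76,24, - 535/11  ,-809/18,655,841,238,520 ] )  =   [ - 766, - 708,- 426.94, - 535/11, - 809/18, - 24.76,24,238,520,655,841 ]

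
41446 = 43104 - 1658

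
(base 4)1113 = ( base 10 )87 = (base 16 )57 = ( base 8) 127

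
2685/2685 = 1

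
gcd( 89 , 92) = 1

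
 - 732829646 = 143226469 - 876056115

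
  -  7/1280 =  - 1 + 1273/1280 =- 0.01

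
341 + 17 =358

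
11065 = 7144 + 3921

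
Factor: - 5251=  - 59^1*89^1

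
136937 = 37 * 3701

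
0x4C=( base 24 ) 34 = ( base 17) 48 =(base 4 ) 1030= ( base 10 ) 76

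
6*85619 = 513714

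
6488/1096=811/137 = 5.92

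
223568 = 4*55892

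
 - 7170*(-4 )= 28680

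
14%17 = 14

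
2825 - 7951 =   -  5126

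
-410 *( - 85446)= 35032860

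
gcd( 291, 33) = 3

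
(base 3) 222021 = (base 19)1i6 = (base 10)709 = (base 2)1011000101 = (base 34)kt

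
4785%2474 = 2311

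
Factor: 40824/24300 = 2^1*3^1*5^( - 2 )*7^1 = 42/25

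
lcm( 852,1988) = 5964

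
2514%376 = 258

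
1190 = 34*35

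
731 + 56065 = 56796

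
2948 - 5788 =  - 2840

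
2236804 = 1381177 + 855627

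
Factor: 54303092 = 2^2*23^1 *590251^1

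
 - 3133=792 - 3925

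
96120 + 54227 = 150347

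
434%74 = 64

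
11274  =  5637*2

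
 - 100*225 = -22500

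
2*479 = 958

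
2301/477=4 + 131/159  =  4.82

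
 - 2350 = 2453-4803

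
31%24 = 7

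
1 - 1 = 0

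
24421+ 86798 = 111219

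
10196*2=20392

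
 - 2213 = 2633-4846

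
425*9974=4238950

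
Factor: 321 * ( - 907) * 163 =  - 3^1*107^1*163^1 * 907^1=- 47456961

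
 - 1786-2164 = - 3950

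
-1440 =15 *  ( - 96 ) 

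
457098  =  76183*6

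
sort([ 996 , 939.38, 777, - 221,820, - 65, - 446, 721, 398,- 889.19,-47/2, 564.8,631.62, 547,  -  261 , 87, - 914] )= [ - 914, - 889.19, - 446 , - 261  , - 221,-65,-47/2, 87, 398  ,  547,564.8, 631.62, 721, 777 , 820,  939.38, 996] 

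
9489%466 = 169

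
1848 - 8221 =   -  6373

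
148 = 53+95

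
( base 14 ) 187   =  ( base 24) d3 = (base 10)315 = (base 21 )F0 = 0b100111011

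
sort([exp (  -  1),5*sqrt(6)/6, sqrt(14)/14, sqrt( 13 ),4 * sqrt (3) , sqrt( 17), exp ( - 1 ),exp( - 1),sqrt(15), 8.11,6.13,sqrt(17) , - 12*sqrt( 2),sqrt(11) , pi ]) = [ -12*sqrt( 2),sqrt( 14 ) /14,  exp( - 1),exp( - 1), exp( - 1), 5* sqrt( 6)/6,pi,sqrt( 11) , sqrt(13), sqrt ( 15 ),sqrt( 17 ),sqrt( 17 ),6.13,4  *sqrt( 3), 8.11]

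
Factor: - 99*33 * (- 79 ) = 258093 = 3^3*11^2*79^1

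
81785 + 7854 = 89639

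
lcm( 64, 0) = 0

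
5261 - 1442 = 3819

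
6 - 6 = 0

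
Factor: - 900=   -  2^2*3^2* 5^2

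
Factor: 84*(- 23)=  -  2^2*3^1*7^1*23^1 = -1932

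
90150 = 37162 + 52988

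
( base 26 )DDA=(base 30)A4G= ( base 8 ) 21660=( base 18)1a3a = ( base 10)9136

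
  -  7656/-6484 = 1914/1621  =  1.18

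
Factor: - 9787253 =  - 7^1*757^1 *1847^1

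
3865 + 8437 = 12302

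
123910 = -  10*(-12391) 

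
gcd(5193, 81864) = 9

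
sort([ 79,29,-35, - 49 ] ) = [ - 49,-35, 29, 79 ] 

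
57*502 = 28614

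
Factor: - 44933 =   -  7^3*131^1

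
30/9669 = 10/3223 =0.00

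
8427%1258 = 879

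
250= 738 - 488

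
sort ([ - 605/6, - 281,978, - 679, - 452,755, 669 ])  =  [ - 679, - 452, - 281, - 605/6,669,755,978] 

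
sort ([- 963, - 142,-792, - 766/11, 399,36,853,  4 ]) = [-963, - 792, - 142, - 766/11,4,36,399,853] 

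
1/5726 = 1/5726 = 0.00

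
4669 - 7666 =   -  2997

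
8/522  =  4/261 =0.02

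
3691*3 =11073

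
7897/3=7897/3 = 2632.33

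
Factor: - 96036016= - 2^4* 31^1*37^1 *5233^1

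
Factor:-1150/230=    - 5^1=-5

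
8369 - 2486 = 5883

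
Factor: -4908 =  - 2^2*3^1*409^1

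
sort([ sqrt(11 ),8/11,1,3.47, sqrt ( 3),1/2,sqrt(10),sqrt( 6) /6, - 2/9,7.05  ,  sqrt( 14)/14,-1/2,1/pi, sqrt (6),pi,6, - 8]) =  [ - 8, - 1/2, - 2/9 , sqrt(14) /14,1/pi,sqrt ( 6 )/6,1/2,8/11,1,sqrt( 3 ), sqrt( 6 ), pi,sqrt(10),sqrt( 11 ),  3.47,6, 7.05 ] 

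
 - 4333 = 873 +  - 5206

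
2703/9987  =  901/3329 = 0.27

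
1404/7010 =702/3505 = 0.20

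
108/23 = 4 + 16/23 = 4.70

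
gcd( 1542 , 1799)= 257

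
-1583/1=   -  1583 = - 1583.00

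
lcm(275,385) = 1925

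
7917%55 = 52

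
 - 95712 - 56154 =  - 151866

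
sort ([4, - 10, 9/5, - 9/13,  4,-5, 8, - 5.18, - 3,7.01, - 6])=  [ - 10 , - 6, - 5.18 , - 5, - 3 , - 9/13,9/5,4, 4, 7.01, 8 ]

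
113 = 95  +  18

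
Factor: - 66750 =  - 2^1*3^1* 5^3*89^1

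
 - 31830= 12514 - 44344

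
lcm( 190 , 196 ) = 18620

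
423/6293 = 423/6293 = 0.07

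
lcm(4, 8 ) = 8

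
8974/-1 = -8974 + 0/1 = - 8974.00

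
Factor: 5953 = 5953^1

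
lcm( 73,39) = 2847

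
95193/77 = 1236 + 3/11=1236.27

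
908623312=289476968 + 619146344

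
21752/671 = 21752/671 =32.42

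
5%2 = 1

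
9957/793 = 12 + 441/793 = 12.56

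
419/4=419/4 = 104.75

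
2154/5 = 430 + 4/5 =430.80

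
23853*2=47706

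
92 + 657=749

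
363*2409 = 874467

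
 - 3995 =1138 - 5133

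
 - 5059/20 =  - 253 + 1/20 = - 252.95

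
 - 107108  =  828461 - 935569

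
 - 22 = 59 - 81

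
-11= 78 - 89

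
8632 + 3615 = 12247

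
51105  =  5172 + 45933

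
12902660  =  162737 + 12739923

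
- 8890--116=-8774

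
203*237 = 48111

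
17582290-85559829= - 67977539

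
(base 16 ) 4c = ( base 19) 40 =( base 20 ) 3G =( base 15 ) 51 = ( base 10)76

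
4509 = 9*501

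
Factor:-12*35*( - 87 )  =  2^2* 3^2*5^1*7^1*29^1 = 36540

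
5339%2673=2666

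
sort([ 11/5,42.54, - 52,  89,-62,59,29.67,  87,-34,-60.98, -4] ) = [-62,-60.98,-52, - 34, - 4  ,  11/5, 29.67,42.54,  59, 87, 89]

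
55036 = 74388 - 19352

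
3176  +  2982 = 6158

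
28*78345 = 2193660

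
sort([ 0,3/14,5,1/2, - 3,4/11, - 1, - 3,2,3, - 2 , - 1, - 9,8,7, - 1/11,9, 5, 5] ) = [  -  9, - 3, - 3,- 2, - 1, - 1, - 1/11,0, 3/14, 4/11, 1/2,  2,3,5,5,5, 7,8,9] 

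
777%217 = 126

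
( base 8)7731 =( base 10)4057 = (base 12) 2421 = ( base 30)4f7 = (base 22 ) 889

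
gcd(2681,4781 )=7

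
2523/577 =4+215/577 =4.37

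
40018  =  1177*34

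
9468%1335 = 123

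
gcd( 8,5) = 1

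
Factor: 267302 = 2^1*7^1*61^1* 313^1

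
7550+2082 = 9632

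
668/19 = 668/19 = 35.16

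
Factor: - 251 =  - 251^1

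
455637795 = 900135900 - 444498105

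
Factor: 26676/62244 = 3/7 = 3^1*7^( - 1)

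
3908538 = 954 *4097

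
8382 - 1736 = 6646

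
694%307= 80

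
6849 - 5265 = 1584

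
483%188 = 107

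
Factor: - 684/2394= -2/7=- 2^1*7^(-1)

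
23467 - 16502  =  6965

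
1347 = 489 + 858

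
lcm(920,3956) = 39560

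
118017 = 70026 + 47991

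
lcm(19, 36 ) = 684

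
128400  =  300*428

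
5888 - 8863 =- 2975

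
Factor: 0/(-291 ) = 0 =0^1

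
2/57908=1/28954 = 0.00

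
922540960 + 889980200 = 1812521160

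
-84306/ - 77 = 1094  +  68/77 = 1094.88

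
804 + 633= 1437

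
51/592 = 51/592 = 0.09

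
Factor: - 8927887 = -23^1*388169^1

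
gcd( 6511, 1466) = 1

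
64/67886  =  32/33943 = 0.00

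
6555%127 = 78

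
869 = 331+538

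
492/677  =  492/677 = 0.73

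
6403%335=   38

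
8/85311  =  8/85311 = 0.00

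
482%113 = 30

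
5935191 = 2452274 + 3482917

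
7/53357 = 7/53357 = 0.00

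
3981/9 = 1327/3 = 442.33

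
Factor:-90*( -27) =2^1*3^5 * 5^1  =  2430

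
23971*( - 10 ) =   -  239710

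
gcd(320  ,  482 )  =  2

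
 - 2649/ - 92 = 2649/92  =  28.79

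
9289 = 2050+7239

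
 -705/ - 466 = 1 + 239/466  =  1.51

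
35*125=4375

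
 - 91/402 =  - 91/402 =- 0.23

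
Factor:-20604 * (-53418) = 1100624472 = 2^3*3^2*17^1*29^1*101^1 * 307^1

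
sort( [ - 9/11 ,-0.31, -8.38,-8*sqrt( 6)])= [  -  8 * sqrt(6 ), - 8.38, - 9/11, - 0.31] 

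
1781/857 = 2 + 67/857 = 2.08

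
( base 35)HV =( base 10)626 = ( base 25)101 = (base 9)765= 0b1001110010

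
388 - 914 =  - 526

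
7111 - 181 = 6930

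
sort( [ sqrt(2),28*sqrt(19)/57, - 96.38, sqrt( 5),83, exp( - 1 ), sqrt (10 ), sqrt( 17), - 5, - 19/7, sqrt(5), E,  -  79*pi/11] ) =[ - 96.38, - 79*pi/11, - 5, - 19/7, exp(-1 ),sqrt(2),28* sqrt(19 )/57, sqrt(5 ), sqrt( 5), E, sqrt( 10 ), sqrt(17 ),83]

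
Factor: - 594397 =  - 594397^1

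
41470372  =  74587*556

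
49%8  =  1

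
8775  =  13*675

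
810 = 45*18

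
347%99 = 50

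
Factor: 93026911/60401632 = 2^( - 5 )*113^1*263^( - 1 )*283^1*2909^1*7177^( - 1 )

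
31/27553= 31/27553 = 0.00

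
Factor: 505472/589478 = 704/821 = 2^6*11^1 * 821^( - 1)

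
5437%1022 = 327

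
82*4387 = 359734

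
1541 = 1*1541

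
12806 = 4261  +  8545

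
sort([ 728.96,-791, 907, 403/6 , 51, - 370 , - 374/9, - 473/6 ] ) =[ - 791, - 370 , - 473/6,-374/9 , 51, 403/6,728.96,907]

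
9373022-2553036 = 6819986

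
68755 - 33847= 34908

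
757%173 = 65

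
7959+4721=12680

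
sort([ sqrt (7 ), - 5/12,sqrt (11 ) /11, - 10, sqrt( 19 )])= [ - 10,  -  5/12, sqrt(11)/11, sqrt( 7), sqrt( 19 )]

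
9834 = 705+9129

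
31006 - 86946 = -55940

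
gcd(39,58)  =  1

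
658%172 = 142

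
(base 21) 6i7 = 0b101111010111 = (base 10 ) 3031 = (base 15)D71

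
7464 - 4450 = 3014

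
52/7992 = 13/1998 = 0.01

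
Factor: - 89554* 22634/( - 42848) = 506741309/10712 = 2^( - 3)*13^(  -  1 )*103^ ( - 1) * 11317^1*44777^1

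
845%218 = 191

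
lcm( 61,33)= 2013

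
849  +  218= 1067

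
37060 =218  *170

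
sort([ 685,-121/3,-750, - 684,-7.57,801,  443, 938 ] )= [-750,  -  684,-121/3,-7.57,443,  685, 801 , 938]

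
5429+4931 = 10360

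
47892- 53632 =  - 5740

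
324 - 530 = -206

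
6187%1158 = 397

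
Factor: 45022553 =967^1*46559^1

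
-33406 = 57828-91234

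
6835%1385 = 1295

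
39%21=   18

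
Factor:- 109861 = - 61^1 * 1801^1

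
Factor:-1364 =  - 2^2*11^1*31^1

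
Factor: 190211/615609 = 3^(-2) * 7^1*29^1*73^( - 1) = 203/657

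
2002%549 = 355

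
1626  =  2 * 813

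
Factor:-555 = -3^1*5^1*37^1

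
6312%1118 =722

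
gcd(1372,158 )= 2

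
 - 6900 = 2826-9726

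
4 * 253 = 1012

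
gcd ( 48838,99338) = 2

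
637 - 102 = 535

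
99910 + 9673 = 109583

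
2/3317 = 2/3317 = 0.00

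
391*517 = 202147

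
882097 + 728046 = 1610143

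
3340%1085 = 85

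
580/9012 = 145/2253 = 0.06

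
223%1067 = 223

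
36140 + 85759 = 121899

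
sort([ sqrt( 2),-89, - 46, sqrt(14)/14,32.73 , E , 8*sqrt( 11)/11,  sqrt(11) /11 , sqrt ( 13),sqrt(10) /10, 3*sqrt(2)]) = [ - 89,  -  46,  sqrt (14) /14, sqrt( 11)/11,sqrt( 10)/10,sqrt( 2), 8*sqrt( 11)/11,  E,sqrt(13), 3*sqrt( 2 ), 32.73] 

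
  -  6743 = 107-6850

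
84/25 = 3 + 9/25 = 3.36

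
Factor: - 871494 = -2^1*3^1*13^1*11173^1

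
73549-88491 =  - 14942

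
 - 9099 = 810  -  9909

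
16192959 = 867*18677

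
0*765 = 0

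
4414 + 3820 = 8234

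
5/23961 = 5/23961 = 0.00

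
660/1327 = 660/1327 = 0.50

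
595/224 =85/32 =2.66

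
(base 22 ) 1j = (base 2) 101001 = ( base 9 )45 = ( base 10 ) 41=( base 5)131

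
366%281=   85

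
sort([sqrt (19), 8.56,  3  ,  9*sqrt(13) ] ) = [ 3, sqrt(19),8.56, 9*sqrt( 13) ] 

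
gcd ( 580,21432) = 4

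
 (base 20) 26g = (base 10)936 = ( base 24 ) 1f0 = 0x3A8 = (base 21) 22C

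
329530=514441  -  184911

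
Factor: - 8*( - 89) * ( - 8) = - 5696 = - 2^6 * 89^1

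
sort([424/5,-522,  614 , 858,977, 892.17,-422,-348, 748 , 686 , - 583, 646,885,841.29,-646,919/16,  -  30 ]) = [ - 646, - 583,-522, - 422, - 348, - 30,919/16, 424/5,614, 646, 686,748, 841.29, 858,885,892.17,977]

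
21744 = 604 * 36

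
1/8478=1/8478 = 0.00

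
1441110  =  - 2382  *( - 605 ) 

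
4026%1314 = 84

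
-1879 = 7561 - 9440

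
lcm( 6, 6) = 6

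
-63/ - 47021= 63/47021 = 0.00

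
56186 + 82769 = 138955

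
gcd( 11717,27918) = 1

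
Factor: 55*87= 4785 = 3^1*5^1*11^1*29^1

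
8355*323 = 2698665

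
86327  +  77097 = 163424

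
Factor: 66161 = 66161^1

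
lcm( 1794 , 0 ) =0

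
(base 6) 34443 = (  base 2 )1001100111011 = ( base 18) F39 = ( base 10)4923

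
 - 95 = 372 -467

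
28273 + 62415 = 90688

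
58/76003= 58/76003 = 0.00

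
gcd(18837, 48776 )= 91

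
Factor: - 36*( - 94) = 2^3*3^2*47^1 = 3384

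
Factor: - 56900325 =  - 3^1*5^2*758671^1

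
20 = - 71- - 91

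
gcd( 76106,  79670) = 2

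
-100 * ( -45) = 4500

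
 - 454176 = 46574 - 500750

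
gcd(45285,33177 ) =3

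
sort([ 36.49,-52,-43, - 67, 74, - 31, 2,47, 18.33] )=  [- 67, - 52, - 43, - 31, 2,18.33, 36.49, 47, 74 ] 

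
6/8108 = 3/4054 =0.00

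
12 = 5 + 7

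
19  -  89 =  - 70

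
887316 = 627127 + 260189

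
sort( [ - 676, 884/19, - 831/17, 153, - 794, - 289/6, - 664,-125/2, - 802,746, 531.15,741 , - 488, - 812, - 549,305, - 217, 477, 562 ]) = [  -  812, - 802, - 794, - 676 , - 664, - 549, - 488, - 217, - 125/2 ,  -  831/17, - 289/6,  884/19, 153, 305, 477, 531.15,562, 741,  746]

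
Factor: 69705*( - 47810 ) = -2^1*3^2*5^2*7^1 * 683^1 * 1549^1 = - 3332596050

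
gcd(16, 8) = 8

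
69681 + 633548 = 703229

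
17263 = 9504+7759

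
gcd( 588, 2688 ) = 84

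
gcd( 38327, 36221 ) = 1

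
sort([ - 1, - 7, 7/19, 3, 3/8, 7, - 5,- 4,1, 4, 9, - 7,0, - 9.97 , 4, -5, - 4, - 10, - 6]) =[-10, - 9.97, -7, - 7, - 6, - 5, - 5, - 4, - 4,  -  1, 0, 7/19,3/8, 1 , 3, 4,  4, 7,9] 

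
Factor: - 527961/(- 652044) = 217/268=2^( - 2 ) * 7^1*31^1*67^(  -  1)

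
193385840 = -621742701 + 815128541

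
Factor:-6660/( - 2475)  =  148/55 = 2^2*5^ (-1)* 11^(-1 )*37^1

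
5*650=3250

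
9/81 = 1/9 = 0.11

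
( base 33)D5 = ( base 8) 662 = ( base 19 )13g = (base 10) 434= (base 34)CQ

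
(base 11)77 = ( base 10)84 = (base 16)54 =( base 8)124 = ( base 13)66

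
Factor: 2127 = 3^1*709^1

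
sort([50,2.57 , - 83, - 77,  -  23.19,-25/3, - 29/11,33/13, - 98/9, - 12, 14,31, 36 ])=[ - 83, - 77, - 23.19,  -  12, - 98/9, - 25/3, - 29/11 , 33/13,  2.57,14 , 31, 36 , 50]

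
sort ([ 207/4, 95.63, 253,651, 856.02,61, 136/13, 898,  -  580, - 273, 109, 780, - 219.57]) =[ - 580, - 273, - 219.57, 136/13,  207/4, 61,95.63,109,253,651,780, 856.02, 898]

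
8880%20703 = 8880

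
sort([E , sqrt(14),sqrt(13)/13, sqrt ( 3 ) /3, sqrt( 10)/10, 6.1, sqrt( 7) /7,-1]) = [ - 1,sqrt(13 ) /13,sqrt(10) /10, sqrt( 7 )/7 , sqrt(3) /3,E,sqrt(14), 6.1]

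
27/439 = 27/439  =  0.06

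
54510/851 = 2370/37=64.05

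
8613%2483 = 1164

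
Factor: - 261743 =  - 47^1*5569^1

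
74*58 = 4292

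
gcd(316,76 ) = 4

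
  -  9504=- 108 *88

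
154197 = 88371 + 65826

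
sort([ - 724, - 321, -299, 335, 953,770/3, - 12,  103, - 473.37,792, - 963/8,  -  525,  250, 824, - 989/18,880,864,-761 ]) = [ - 761, - 724, - 525,-473.37,  -  321 , - 299, - 963/8,- 989/18,  -  12,103, 250, 770/3,335,  792,824, 864,  880,  953]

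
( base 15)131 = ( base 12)1A7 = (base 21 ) CJ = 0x10f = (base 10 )271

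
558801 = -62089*( - 9)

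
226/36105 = 226/36105 = 0.01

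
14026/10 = 7013/5 = 1402.60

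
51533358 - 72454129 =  - 20920771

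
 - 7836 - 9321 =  - 17157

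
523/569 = 523/569 =0.92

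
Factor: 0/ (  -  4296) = 0 = 0^1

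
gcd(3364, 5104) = 116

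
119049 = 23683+95366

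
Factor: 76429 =23^1*3323^1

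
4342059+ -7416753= - 3074694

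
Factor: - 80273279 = -113^1*710383^1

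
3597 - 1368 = 2229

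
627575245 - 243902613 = 383672632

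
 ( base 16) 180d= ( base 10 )6157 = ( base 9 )8401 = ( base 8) 14015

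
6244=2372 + 3872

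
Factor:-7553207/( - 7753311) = 3^(  -  2 ) *19^ (-1)*45341^( - 1 ) * 7553207^1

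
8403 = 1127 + 7276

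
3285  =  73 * 45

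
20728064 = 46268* 448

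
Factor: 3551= 53^1*67^1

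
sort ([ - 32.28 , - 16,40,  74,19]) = [ - 32.28, - 16, 19, 40, 74 ]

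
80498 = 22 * 3659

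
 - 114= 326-440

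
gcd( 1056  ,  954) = 6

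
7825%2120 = 1465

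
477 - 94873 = -94396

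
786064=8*98258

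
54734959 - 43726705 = 11008254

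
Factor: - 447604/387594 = -634/549 = - 2^1*3^(-2 )*61^(- 1)*317^1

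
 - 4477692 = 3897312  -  8375004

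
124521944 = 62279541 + 62242403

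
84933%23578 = 14199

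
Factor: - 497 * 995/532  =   - 70645/76 = - 2^( - 2)*5^1*19^( - 1)*71^1 * 199^1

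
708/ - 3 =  - 236/1 = - 236.00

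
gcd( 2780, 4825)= 5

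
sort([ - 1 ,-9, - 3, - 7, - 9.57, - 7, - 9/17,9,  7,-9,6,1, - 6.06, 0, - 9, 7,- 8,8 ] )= [ - 9.57, - 9, - 9,  -  9, -8, - 7, - 7, - 6.06, - 3, - 1 ,- 9/17,0,1,6, 7,7, 8,9 ] 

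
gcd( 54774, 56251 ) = 1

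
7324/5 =1464 + 4/5=1464.80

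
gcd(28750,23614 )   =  2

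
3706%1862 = 1844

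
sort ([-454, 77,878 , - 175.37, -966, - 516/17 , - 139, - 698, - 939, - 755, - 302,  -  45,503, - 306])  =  [ - 966, - 939, - 755, - 698, - 454 , - 306, - 302, - 175.37,  -  139, - 45,-516/17,77, 503,878 ] 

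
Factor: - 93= - 3^1*31^1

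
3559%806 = 335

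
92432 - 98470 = -6038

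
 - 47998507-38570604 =-86569111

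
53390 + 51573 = 104963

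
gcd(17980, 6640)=20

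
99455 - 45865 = 53590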